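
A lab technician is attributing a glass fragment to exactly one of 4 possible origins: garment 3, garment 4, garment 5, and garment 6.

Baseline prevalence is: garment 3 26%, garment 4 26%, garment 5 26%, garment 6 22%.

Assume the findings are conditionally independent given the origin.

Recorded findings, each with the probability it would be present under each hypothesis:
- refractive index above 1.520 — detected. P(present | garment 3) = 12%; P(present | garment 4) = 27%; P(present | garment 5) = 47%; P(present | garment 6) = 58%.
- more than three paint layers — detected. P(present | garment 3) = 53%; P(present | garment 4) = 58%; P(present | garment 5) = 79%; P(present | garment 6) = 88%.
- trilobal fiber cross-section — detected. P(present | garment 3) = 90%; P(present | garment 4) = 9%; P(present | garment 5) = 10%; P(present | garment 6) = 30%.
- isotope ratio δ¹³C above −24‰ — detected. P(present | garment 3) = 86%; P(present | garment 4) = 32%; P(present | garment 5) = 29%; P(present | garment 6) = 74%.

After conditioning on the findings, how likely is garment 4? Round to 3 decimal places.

For each hypothesis, the unnormalized posterior weight is prior × product of the finding likelihoods:
  garment 3: 0.26 × 0.12 × 0.53 × 0.90 × 0.86 = 0.012799
  garment 4: 0.26 × 0.27 × 0.58 × 0.09 × 0.32 = 0.0011726
  garment 5: 0.26 × 0.47 × 0.79 × 0.10 × 0.29 = 0.0027996
  garment 6: 0.22 × 0.58 × 0.88 × 0.30 × 0.74 = 0.024928
Marginal likelihood of the evidence = 0.041699.
P(garment 4 | evidence) = 0.0011726 / 0.041699 ≈ 0.028.

0.028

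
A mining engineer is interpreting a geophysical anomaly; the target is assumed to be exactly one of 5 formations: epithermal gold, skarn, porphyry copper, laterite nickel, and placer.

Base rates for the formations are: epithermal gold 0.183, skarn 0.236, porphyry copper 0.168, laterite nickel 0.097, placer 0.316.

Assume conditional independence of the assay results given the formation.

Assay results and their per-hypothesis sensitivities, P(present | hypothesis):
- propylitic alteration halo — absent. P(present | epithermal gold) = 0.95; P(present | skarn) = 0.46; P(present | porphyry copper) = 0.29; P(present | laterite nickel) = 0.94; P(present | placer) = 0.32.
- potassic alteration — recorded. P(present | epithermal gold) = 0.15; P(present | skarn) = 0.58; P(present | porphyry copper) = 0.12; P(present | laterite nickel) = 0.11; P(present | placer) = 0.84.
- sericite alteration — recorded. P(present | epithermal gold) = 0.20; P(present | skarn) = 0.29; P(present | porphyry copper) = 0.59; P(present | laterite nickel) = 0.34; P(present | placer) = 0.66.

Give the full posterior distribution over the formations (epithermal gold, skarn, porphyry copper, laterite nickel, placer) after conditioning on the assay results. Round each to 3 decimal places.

By Bayes' rule with conditional independence, the unnormalized weight for each hypothesis is prior × ∏ likelihoods (using 1 − P(present | H) for each absent assay result):
  epithermal gold: 0.183 × (1 − 0.95) × 0.15 × 0.20 = 0.0002745
  skarn: 0.236 × (1 − 0.46) × 0.58 × 0.29 = 0.021435
  porphyry copper: 0.168 × (1 − 0.29) × 0.12 × 0.59 = 0.008445
  laterite nickel: 0.097 × (1 − 0.94) × 0.11 × 0.34 = 0.00021767
  placer: 0.316 × (1 − 0.32) × 0.84 × 0.66 = 0.11913
Normalizing constant Z = 0.0002745 + 0.021435 + 0.008445 + 0.00021767 + 0.11913 = 0.1495.
P(epithermal gold | evidence) = 0.0002745 / 0.1495 ≈ 0.002
P(skarn | evidence) = 0.021435 / 0.1495 ≈ 0.143
P(porphyry copper | evidence) = 0.008445 / 0.1495 ≈ 0.056
P(laterite nickel | evidence) = 0.00021767 / 0.1495 ≈ 0.001
P(placer | evidence) = 0.11913 / 0.1495 ≈ 0.797

0.002, 0.143, 0.056, 0.001, 0.797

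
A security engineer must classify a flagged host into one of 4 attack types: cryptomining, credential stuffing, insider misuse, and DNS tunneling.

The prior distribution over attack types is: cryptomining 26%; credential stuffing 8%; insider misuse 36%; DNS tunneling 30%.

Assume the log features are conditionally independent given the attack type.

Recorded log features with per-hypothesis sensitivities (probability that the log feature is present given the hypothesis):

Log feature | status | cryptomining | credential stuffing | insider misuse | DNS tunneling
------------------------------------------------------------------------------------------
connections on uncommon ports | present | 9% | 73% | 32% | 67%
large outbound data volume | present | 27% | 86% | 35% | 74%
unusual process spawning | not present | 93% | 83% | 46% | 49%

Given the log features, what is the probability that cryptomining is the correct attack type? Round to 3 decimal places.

0.004

By Bayes' rule with conditional independence, the unnormalized weight for each hypothesis is prior × ∏ likelihoods (using 1 − P(present | H) for each absent log feature):
  cryptomining: 0.26 × 0.09 × 0.27 × (1 − 0.93) = 0.00044226
  credential stuffing: 0.08 × 0.73 × 0.86 × (1 − 0.83) = 0.0085381
  insider misuse: 0.36 × 0.32 × 0.35 × (1 − 0.46) = 0.021773
  DNS tunneling: 0.30 × 0.67 × 0.74 × (1 − 0.49) = 0.075857
Normalizing constant Z = 0.00044226 + 0.0085381 + 0.021773 + 0.075857 = 0.10661.
P(cryptomining | evidence) = 0.00044226 / 0.10661 ≈ 0.004.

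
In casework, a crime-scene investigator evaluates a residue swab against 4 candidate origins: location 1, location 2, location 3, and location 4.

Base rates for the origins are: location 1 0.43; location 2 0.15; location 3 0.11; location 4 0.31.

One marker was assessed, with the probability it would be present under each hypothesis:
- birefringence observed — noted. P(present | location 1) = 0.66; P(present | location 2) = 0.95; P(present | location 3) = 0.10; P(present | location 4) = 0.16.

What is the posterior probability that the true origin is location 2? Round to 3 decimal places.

0.293

For each hypothesis, the unnormalized posterior weight is prior × likelihood:
  location 1: 0.43 × 0.66 = 0.2838
  location 2: 0.15 × 0.95 = 0.1425
  location 3: 0.11 × 0.10 = 0.011
  location 4: 0.31 × 0.16 = 0.0496
Marginal likelihood of the evidence = 0.4869.
P(location 2 | evidence) = 0.1425 / 0.4869 ≈ 0.293.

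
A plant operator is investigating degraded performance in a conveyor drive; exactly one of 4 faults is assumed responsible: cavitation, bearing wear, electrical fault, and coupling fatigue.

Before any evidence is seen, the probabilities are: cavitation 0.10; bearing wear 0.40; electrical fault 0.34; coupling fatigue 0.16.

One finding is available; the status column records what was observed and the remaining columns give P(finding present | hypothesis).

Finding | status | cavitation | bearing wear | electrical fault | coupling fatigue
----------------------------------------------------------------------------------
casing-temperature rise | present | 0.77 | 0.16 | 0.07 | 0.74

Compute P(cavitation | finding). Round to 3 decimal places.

0.272

Multiply each prior by the likelihood of the finding:
  cavitation: 0.10 × 0.77 = 0.077
  bearing wear: 0.40 × 0.16 = 0.064
  electrical fault: 0.34 × 0.07 = 0.0238
  coupling fatigue: 0.16 × 0.74 = 0.1184
Normalizing constant Z = 0.077 + 0.064 + 0.0238 + 0.1184 = 0.2832.
P(cavitation | evidence) = 0.077 / 0.2832 ≈ 0.272.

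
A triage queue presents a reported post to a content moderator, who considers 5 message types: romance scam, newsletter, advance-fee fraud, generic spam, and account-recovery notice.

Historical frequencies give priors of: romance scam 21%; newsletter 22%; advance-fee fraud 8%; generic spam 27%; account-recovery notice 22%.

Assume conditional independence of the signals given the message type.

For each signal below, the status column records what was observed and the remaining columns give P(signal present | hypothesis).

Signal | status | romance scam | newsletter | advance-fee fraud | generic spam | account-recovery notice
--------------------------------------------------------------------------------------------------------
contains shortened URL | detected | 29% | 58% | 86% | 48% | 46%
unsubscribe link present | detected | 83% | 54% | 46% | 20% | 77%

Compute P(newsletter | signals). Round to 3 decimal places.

0.270

For each hypothesis, the unnormalized posterior weight is prior × product of the signal likelihoods:
  romance scam: 0.21 × 0.29 × 0.83 = 0.050547
  newsletter: 0.22 × 0.58 × 0.54 = 0.068904
  advance-fee fraud: 0.08 × 0.86 × 0.46 = 0.031648
  generic spam: 0.27 × 0.48 × 0.20 = 0.02592
  account-recovery notice: 0.22 × 0.46 × 0.77 = 0.077924
Marginal likelihood of the evidence = 0.25494.
P(newsletter | evidence) = 0.068904 / 0.25494 ≈ 0.270.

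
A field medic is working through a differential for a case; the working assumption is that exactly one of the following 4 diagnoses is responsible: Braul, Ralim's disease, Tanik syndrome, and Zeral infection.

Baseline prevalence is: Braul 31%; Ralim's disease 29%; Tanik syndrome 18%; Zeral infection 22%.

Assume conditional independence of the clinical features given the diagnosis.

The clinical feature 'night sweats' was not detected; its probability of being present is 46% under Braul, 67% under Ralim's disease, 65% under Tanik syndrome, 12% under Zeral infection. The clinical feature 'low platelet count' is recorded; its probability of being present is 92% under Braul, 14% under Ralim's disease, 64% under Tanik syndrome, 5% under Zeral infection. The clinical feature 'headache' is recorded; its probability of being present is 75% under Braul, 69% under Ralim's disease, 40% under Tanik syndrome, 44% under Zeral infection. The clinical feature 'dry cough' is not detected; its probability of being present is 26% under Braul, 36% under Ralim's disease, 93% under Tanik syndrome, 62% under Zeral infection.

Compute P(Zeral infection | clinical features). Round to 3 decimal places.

By Bayes' rule with conditional independence, the unnormalized weight for each hypothesis is prior × ∏ likelihoods (using 1 − P(present | H) for each absent clinical feature):
  Braul: 0.31 × (1 − 0.46) × 0.92 × 0.75 × (1 − 0.26) = 0.085474
  Ralim's disease: 0.29 × (1 − 0.67) × 0.14 × 0.69 × (1 − 0.36) = 0.0059166
  Tanik syndrome: 0.18 × (1 − 0.65) × 0.64 × 0.40 × (1 − 0.93) = 0.001129
  Zeral infection: 0.22 × (1 − 0.12) × 0.05 × 0.44 × (1 − 0.62) = 0.0016185
Normalizing constant Z = 0.085474 + 0.0059166 + 0.001129 + 0.0016185 = 0.094138.
P(Zeral infection | evidence) = 0.0016185 / 0.094138 ≈ 0.017.

0.017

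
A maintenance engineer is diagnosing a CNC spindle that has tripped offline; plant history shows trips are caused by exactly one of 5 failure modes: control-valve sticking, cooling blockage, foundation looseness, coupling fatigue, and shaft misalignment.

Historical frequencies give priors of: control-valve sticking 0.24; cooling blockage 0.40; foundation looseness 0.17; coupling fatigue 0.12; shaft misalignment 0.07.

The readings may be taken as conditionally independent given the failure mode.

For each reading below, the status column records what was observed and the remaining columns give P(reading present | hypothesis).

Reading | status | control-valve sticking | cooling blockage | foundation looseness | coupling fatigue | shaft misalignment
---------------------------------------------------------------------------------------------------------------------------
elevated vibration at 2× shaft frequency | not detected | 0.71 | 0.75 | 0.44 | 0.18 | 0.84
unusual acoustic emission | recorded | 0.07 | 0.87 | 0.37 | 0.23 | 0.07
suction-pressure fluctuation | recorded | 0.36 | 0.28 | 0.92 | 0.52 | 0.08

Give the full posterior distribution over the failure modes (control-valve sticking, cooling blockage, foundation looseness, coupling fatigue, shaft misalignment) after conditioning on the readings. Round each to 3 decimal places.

By Bayes' rule with conditional independence, the unnormalized weight for each hypothesis is prior × ∏ likelihoods (using 1 − P(present | H) for each absent reading):
  control-valve sticking: 0.24 × (1 − 0.71) × 0.07 × 0.36 = 0.0017539
  cooling blockage: 0.40 × (1 − 0.75) × 0.87 × 0.28 = 0.02436
  foundation looseness: 0.17 × (1 − 0.44) × 0.37 × 0.92 = 0.032406
  coupling fatigue: 0.12 × (1 − 0.18) × 0.23 × 0.52 = 0.011769
  shaft misalignment: 0.07 × (1 − 0.84) × 0.07 × 0.08 = 6.272e-05
Marginal likelihood of the evidence = 0.070351.
P(control-valve sticking | evidence) = 0.0017539 / 0.070351 ≈ 0.025
P(cooling blockage | evidence) = 0.02436 / 0.070351 ≈ 0.346
P(foundation looseness | evidence) = 0.032406 / 0.070351 ≈ 0.461
P(coupling fatigue | evidence) = 0.011769 / 0.070351 ≈ 0.167
P(shaft misalignment | evidence) = 6.272e-05 / 0.070351 ≈ 0.001

0.025, 0.346, 0.461, 0.167, 0.001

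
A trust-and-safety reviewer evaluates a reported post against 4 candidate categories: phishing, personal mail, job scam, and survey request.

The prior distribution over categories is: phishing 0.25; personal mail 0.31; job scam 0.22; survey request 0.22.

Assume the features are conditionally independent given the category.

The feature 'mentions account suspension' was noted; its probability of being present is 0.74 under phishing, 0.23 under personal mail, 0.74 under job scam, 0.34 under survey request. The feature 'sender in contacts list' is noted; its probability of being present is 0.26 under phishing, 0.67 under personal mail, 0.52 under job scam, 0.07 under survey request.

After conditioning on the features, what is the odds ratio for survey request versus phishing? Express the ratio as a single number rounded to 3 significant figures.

Posterior odds equal prior odds times the likelihood ratio; only the two competing hypotheses matter.
  survey request: 0.22 × 0.34 × 0.07 = 0.005236
  phishing: 0.25 × 0.74 × 0.26 = 0.0481
Odds(survey request : phishing) = 0.005236 / 0.0481 ≈ 0.109.

0.109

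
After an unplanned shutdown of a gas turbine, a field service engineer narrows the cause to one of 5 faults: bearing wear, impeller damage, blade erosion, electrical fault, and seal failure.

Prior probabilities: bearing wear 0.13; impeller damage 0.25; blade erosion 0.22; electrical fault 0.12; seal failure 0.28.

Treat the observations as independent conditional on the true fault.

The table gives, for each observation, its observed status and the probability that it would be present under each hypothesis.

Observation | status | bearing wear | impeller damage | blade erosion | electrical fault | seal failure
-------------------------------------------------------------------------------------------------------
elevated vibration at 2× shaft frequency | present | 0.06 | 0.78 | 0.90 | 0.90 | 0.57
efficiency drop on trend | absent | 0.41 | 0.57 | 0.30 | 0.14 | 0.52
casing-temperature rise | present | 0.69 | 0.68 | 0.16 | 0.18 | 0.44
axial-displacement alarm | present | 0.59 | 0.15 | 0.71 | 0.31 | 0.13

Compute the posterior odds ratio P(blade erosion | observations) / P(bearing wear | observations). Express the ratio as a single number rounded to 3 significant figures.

Unnormalized posterior weight (prior times the observation likelihoods) for each of the two hypotheses (using 1 − P(present | H) for each absent observation):
  blade erosion: 0.22 × 0.90 × (1 − 0.30) × 0.16 × 0.71 = 0.015745
  bearing wear: 0.13 × 0.06 × (1 − 0.41) × 0.69 × 0.59 = 0.0018735
Odds(blade erosion : bearing wear) = 0.015745 / 0.0018735 ≈ 8.40.

8.40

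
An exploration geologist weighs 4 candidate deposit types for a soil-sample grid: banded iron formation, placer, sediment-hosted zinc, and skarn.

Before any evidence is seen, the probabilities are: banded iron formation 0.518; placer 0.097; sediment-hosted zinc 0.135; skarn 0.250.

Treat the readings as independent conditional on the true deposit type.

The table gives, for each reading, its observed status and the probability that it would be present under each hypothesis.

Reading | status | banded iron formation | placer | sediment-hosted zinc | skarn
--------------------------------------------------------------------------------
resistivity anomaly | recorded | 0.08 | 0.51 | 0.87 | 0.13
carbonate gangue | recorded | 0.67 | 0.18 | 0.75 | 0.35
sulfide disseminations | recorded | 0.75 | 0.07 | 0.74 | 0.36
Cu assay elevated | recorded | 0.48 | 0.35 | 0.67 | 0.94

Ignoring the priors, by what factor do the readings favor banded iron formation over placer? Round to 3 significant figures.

Joint likelihood of the reading pattern under each hypothesis:
  banded iron formation: 0.08 × 0.67 × 0.75 × 0.48 = 0.019296
  placer: 0.51 × 0.18 × 0.07 × 0.35 = 0.0022491
Bayes factor = 0.019296 / 0.0022491 ≈ 8.58

8.58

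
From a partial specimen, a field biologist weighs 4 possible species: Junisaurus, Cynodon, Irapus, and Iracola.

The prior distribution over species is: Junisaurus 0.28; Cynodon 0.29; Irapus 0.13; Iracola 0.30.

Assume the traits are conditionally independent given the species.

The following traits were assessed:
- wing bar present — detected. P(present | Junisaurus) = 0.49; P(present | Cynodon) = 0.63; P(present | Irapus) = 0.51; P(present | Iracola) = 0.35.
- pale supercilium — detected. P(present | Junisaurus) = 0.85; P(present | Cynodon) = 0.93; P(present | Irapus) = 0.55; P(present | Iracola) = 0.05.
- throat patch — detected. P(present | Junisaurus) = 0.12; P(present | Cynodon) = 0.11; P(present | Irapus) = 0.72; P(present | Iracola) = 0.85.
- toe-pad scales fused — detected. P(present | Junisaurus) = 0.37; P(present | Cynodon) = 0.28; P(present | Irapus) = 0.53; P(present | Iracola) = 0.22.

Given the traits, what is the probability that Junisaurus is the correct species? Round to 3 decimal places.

0.205

By Bayes' rule with conditional independence, the unnormalized weight for each hypothesis is prior × ∏ likelihoods:
  Junisaurus: 0.28 × 0.49 × 0.85 × 0.12 × 0.37 = 0.0051779
  Cynodon: 0.29 × 0.63 × 0.93 × 0.11 × 0.28 = 0.0052333
  Irapus: 0.13 × 0.51 × 0.55 × 0.72 × 0.53 = 0.013915
  Iracola: 0.30 × 0.35 × 0.05 × 0.85 × 0.22 = 0.00098175
The unnormalized weights sum to 0.025308.
P(Junisaurus | evidence) = 0.0051779 / 0.025308 ≈ 0.205.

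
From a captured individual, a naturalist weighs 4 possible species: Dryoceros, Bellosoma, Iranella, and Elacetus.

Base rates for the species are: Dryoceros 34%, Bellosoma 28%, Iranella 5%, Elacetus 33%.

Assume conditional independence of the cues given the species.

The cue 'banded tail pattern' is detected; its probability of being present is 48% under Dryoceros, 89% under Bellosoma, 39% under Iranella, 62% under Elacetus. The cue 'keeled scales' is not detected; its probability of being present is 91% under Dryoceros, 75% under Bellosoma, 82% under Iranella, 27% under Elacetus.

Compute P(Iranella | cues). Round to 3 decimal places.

0.015

By Bayes' rule with conditional independence, the unnormalized weight for each hypothesis is prior × ∏ likelihoods (using 1 − P(present | H) for each absent cue):
  Dryoceros: 0.34 × 0.48 × (1 − 0.91) = 0.014688
  Bellosoma: 0.28 × 0.89 × (1 − 0.75) = 0.0623
  Iranella: 0.05 × 0.39 × (1 − 0.82) = 0.00351
  Elacetus: 0.33 × 0.62 × (1 − 0.27) = 0.14936
Marginal likelihood of the evidence = 0.22986.
P(Iranella | evidence) = 0.00351 / 0.22986 ≈ 0.015.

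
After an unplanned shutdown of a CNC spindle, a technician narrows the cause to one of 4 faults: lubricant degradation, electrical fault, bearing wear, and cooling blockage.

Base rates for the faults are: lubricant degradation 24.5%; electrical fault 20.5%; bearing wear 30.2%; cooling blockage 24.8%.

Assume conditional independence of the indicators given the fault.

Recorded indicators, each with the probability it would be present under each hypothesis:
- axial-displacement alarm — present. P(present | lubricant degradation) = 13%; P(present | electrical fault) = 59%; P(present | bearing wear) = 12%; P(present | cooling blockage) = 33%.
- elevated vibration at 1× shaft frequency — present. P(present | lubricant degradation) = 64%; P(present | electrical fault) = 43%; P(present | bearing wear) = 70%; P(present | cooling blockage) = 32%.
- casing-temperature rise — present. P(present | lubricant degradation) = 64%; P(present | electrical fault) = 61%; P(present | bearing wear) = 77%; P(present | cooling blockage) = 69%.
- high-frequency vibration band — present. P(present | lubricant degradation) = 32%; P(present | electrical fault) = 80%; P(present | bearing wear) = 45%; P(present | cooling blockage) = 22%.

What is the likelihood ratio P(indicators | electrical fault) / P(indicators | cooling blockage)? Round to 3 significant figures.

Joint likelihood of the indicator pattern under each hypothesis:
  electrical fault: 0.59 × 0.43 × 0.61 × 0.80 = 0.12381
  cooling blockage: 0.33 × 0.32 × 0.69 × 0.22 = 0.01603
Bayes factor = 0.12381 / 0.01603 ≈ 7.72

7.72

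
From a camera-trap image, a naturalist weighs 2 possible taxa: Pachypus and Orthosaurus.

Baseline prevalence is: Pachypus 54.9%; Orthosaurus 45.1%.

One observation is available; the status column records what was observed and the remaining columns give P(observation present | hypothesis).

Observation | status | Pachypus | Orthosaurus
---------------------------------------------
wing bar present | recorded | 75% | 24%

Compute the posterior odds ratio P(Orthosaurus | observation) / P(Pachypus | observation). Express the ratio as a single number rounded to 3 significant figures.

Unnormalized posterior weight (prior times the observation likelihood) for each of the two hypotheses:
  Orthosaurus: 0.451 × 0.24 = 0.10824
  Pachypus: 0.549 × 0.75 = 0.41175
Posterior odds = 0.10824 / 0.41175 ≈ 0.263.

0.263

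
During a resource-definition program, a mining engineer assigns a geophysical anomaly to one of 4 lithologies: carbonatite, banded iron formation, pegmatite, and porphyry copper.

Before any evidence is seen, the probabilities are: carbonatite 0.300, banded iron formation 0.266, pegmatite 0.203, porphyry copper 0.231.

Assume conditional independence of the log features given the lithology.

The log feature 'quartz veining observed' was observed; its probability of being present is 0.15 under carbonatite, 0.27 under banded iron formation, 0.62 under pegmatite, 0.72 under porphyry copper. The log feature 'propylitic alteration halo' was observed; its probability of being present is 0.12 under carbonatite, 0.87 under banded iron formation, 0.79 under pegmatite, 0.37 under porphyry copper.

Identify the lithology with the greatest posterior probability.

pegmatite

Multiply each prior by the joint likelihood of the log feature pattern:
  carbonatite: 0.300 × 0.15 × 0.12 = 0.0054
  banded iron formation: 0.266 × 0.27 × 0.87 = 0.062483
  pegmatite: 0.203 × 0.62 × 0.79 = 0.099429
  porphyry copper: 0.231 × 0.72 × 0.37 = 0.061538
Marginal likelihood of the evidence = 0.22885.
P(carbonatite | evidence) ≈ 0.0054 / 0.22885 ≈ 0.024
P(banded iron formation | evidence) ≈ 0.062483 / 0.22885 ≈ 0.273
P(pegmatite | evidence) ≈ 0.099429 / 0.22885 ≈ 0.434
P(porphyry copper | evidence) ≈ 0.061538 / 0.22885 ≈ 0.269
The largest is 0.434, so pegmatite is most probable.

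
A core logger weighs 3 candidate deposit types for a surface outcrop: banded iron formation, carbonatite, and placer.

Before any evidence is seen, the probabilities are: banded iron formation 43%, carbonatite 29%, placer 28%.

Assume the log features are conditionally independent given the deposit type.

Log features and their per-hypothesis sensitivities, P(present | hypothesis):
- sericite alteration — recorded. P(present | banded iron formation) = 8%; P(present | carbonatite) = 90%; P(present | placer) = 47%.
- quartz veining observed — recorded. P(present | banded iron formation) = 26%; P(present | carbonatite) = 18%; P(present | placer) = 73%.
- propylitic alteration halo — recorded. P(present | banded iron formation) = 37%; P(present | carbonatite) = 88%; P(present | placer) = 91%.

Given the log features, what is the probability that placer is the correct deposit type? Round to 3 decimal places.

0.662

Multiply each prior by the joint likelihood of the log feature pattern:
  banded iron formation: 0.43 × 0.08 × 0.26 × 0.37 = 0.0033093
  carbonatite: 0.29 × 0.90 × 0.18 × 0.88 = 0.041342
  placer: 0.28 × 0.47 × 0.73 × 0.91 = 0.087422
The unnormalized weights sum to 0.13207.
P(placer | evidence) = 0.087422 / 0.13207 ≈ 0.662.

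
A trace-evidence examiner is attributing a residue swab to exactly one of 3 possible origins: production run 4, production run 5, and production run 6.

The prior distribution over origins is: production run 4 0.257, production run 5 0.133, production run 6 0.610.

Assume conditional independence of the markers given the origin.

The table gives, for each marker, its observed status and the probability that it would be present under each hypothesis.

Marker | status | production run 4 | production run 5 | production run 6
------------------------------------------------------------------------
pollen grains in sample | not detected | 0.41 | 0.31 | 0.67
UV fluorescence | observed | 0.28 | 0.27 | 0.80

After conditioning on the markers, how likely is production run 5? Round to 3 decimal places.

Multiply each prior by the joint likelihood of the marker pattern (using 1 − P(present | H) for each absent marker):
  production run 4: 0.257 × (1 − 0.41) × 0.28 = 0.042456
  production run 5: 0.133 × (1 − 0.31) × 0.27 = 0.024778
  production run 6: 0.610 × (1 − 0.67) × 0.80 = 0.16104
Normalizing constant Z = 0.042456 + 0.024778 + 0.16104 = 0.22827.
P(production run 5 | evidence) = 0.024778 / 0.22827 ≈ 0.109.

0.109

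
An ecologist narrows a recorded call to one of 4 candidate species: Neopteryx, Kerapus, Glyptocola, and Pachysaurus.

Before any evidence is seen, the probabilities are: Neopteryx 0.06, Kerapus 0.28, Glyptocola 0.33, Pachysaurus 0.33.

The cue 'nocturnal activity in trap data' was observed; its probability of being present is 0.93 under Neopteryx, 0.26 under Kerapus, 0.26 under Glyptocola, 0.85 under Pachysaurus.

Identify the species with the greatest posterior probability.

Pachysaurus

For each hypothesis, the unnormalized posterior weight is prior × likelihood:
  Neopteryx: 0.06 × 0.93 = 0.0558
  Kerapus: 0.28 × 0.26 = 0.0728
  Glyptocola: 0.33 × 0.26 = 0.0858
  Pachysaurus: 0.33 × 0.85 = 0.2805
Normalizing constant Z = 0.0558 + 0.0728 + 0.0858 + 0.2805 = 0.4949.
P(Neopteryx | evidence) ≈ 0.0558 / 0.4949 ≈ 0.113
P(Kerapus | evidence) ≈ 0.0728 / 0.4949 ≈ 0.147
P(Glyptocola | evidence) ≈ 0.0858 / 0.4949 ≈ 0.173
P(Pachysaurus | evidence) ≈ 0.2805 / 0.4949 ≈ 0.567
The largest is 0.567, so Pachysaurus is most probable.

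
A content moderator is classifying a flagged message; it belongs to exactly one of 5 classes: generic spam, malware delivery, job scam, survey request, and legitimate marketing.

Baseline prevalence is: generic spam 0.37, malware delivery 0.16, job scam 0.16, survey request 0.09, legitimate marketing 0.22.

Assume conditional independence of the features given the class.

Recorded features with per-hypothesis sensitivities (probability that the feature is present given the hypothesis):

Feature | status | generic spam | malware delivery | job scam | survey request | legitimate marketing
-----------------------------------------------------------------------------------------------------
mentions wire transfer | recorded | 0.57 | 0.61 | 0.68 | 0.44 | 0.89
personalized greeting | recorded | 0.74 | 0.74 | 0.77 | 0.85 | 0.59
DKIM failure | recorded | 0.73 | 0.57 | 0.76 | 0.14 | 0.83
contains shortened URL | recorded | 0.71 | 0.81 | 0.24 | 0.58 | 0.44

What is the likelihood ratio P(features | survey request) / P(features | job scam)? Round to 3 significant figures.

0.318

Take the product of per-feature likelihoods under each hypothesis, then divide.
  survey request: 0.44 × 0.85 × 0.14 × 0.58 = 0.030369
  job scam: 0.68 × 0.77 × 0.76 × 0.24 = 0.095505
Bayes factor = 0.030369 / 0.095505 ≈ 0.318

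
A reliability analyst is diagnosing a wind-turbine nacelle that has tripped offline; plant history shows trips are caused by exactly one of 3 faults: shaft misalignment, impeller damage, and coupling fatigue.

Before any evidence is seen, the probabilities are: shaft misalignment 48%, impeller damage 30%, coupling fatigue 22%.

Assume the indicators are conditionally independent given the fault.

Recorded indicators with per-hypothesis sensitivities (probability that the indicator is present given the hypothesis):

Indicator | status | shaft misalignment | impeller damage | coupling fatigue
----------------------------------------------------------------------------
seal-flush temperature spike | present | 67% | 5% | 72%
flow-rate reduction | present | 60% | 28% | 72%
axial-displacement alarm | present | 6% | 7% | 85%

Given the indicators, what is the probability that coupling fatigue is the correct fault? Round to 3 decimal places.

Multiply each prior by the joint likelihood of the indicator pattern:
  shaft misalignment: 0.48 × 0.67 × 0.60 × 0.06 = 0.011578
  impeller damage: 0.30 × 0.05 × 0.28 × 0.07 = 0.000294
  coupling fatigue: 0.22 × 0.72 × 0.72 × 0.85 = 0.096941
Normalizing constant Z = 0.011578 + 0.000294 + 0.096941 = 0.10881.
P(coupling fatigue | evidence) = 0.096941 / 0.10881 ≈ 0.891.

0.891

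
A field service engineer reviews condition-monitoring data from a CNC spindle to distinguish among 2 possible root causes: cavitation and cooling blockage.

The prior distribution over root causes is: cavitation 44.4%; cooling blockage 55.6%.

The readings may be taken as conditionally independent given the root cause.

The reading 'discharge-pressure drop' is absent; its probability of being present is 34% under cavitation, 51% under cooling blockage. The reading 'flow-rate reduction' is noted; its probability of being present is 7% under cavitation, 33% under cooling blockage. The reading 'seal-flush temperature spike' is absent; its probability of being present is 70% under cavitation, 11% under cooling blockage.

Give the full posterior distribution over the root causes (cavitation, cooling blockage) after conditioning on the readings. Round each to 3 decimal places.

For each hypothesis, the unnormalized posterior weight is prior × product of the reading likelihoods (using 1 − P(present | H) for each absent reading):
  cavitation: 0.444 × (1 − 0.34) × 0.07 × (1 − 0.70) = 0.0061538
  cooling blockage: 0.556 × (1 − 0.51) × 0.33 × (1 − 0.11) = 0.080016
Normalizing constant Z = 0.0061538 + 0.080016 = 0.086169.
P(cavitation | evidence) = 0.0061538 / 0.086169 ≈ 0.071
P(cooling blockage | evidence) = 0.080016 / 0.086169 ≈ 0.929

0.071, 0.929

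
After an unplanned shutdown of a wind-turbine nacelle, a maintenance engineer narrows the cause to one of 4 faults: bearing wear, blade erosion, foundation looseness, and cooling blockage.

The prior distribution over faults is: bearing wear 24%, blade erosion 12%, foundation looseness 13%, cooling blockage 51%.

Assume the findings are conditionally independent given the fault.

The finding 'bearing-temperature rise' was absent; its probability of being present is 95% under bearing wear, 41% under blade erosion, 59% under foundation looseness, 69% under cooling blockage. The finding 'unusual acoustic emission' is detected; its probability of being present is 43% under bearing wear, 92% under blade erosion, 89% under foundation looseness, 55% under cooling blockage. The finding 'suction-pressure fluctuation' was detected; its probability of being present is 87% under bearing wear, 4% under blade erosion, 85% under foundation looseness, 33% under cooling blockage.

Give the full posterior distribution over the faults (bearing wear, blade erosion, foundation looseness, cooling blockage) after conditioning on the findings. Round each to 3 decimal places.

By Bayes' rule with conditional independence, the unnormalized weight for each hypothesis is prior × ∏ likelihoods (using 1 − P(present | H) for each absent finding):
  bearing wear: 0.24 × (1 − 0.95) × 0.43 × 0.87 = 0.0044892
  blade erosion: 0.12 × (1 − 0.41) × 0.92 × 0.04 = 0.0026054
  foundation looseness: 0.13 × (1 − 0.59) × 0.89 × 0.85 = 0.040321
  cooling blockage: 0.51 × (1 − 0.69) × 0.55 × 0.33 = 0.028695
Marginal likelihood of the evidence = 0.076111.
P(bearing wear | evidence) = 0.0044892 / 0.076111 ≈ 0.059
P(blade erosion | evidence) = 0.0026054 / 0.076111 ≈ 0.034
P(foundation looseness | evidence) = 0.040321 / 0.076111 ≈ 0.530
P(cooling blockage | evidence) = 0.028695 / 0.076111 ≈ 0.377

0.059, 0.034, 0.530, 0.377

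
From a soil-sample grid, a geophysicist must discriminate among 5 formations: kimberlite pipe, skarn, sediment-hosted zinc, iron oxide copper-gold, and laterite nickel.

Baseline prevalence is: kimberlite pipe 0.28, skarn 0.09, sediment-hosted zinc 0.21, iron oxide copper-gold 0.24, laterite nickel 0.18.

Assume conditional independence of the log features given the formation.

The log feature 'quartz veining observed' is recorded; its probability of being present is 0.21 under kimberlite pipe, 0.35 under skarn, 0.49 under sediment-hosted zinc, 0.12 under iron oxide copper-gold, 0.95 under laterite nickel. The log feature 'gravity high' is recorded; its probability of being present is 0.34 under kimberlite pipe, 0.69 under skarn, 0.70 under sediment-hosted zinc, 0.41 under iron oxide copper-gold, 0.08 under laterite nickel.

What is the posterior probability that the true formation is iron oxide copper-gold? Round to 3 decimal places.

0.085

Multiply each prior by the joint likelihood of the log feature pattern:
  kimberlite pipe: 0.28 × 0.21 × 0.34 = 0.019992
  skarn: 0.09 × 0.35 × 0.69 = 0.021735
  sediment-hosted zinc: 0.21 × 0.49 × 0.70 = 0.07203
  iron oxide copper-gold: 0.24 × 0.12 × 0.41 = 0.011808
  laterite nickel: 0.18 × 0.95 × 0.08 = 0.01368
The unnormalized weights sum to 0.13924.
P(iron oxide copper-gold | evidence) = 0.011808 / 0.13924 ≈ 0.085.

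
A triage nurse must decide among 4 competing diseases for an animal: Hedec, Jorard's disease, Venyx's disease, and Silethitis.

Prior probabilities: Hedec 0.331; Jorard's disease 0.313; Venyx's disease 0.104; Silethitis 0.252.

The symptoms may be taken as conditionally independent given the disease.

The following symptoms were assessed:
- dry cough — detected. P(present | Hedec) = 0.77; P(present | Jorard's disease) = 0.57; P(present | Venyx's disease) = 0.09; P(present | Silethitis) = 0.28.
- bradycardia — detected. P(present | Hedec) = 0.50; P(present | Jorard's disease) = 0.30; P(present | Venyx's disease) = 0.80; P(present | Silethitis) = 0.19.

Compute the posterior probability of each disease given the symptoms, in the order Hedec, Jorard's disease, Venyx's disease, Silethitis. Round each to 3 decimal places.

0.631, 0.265, 0.037, 0.066

Multiply each prior by the joint likelihood of the symptom pattern:
  Hedec: 0.331 × 0.77 × 0.50 = 0.12744
  Jorard's disease: 0.313 × 0.57 × 0.30 = 0.053523
  Venyx's disease: 0.104 × 0.09 × 0.80 = 0.007488
  Silethitis: 0.252 × 0.28 × 0.19 = 0.013406
Normalizing constant Z = 0.12744 + 0.053523 + 0.007488 + 0.013406 = 0.20185.
P(Hedec | evidence) = 0.12744 / 0.20185 ≈ 0.631
P(Jorard's disease | evidence) = 0.053523 / 0.20185 ≈ 0.265
P(Venyx's disease | evidence) = 0.007488 / 0.20185 ≈ 0.037
P(Silethitis | evidence) = 0.013406 / 0.20185 ≈ 0.066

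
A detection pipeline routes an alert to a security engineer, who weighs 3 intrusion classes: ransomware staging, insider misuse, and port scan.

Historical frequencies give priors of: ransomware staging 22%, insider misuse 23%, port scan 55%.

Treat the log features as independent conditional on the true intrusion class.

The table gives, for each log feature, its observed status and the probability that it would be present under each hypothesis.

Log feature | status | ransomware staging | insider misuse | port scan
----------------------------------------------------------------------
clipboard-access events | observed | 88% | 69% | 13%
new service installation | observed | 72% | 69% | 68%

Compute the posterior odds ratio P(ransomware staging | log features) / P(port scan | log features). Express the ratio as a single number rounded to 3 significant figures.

2.87

Unnormalized posterior weight (prior times the log feature likelihoods) for each of the two hypotheses:
  ransomware staging: 0.22 × 0.88 × 0.72 = 0.13939
  port scan: 0.55 × 0.13 × 0.68 = 0.04862
Posterior odds = 0.13939 / 0.04862 ≈ 2.87.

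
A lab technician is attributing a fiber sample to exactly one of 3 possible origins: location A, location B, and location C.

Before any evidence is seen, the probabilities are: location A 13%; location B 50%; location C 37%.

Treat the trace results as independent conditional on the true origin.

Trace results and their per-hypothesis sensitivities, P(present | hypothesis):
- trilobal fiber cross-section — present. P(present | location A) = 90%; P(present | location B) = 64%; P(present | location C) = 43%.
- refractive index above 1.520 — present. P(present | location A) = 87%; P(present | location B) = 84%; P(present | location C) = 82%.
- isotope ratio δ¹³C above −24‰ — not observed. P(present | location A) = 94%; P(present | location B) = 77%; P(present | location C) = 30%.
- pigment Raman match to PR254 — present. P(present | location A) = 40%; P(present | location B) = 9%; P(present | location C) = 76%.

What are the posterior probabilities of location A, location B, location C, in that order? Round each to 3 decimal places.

0.032, 0.072, 0.897

By Bayes' rule with conditional independence, the unnormalized weight for each hypothesis is prior × ∏ likelihoods (using 1 − P(present | H) for each absent trace result):
  location A: 0.13 × 0.90 × 0.87 × (1 − 0.94) × 0.40 = 0.002443
  location B: 0.50 × 0.64 × 0.84 × (1 − 0.77) × 0.09 = 0.0055642
  location C: 0.37 × 0.43 × 0.82 × (1 − 0.30) × 0.76 = 0.069406
The unnormalized weights sum to 0.077413.
P(location A | evidence) = 0.002443 / 0.077413 ≈ 0.032
P(location B | evidence) = 0.0055642 / 0.077413 ≈ 0.072
P(location C | evidence) = 0.069406 / 0.077413 ≈ 0.897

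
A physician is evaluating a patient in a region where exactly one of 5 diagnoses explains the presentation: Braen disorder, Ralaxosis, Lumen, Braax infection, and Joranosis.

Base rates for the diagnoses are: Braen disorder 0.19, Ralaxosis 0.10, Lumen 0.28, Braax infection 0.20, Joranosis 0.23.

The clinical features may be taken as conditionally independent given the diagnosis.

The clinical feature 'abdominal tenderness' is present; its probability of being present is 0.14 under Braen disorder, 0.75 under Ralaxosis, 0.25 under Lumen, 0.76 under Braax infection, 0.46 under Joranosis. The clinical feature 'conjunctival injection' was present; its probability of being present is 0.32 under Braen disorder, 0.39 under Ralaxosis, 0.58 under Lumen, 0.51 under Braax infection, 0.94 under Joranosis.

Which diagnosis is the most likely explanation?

Joranosis

By Bayes' rule with conditional independence, the unnormalized weight for each hypothesis is prior × ∏ likelihoods:
  Braen disorder: 0.19 × 0.14 × 0.32 = 0.008512
  Ralaxosis: 0.10 × 0.75 × 0.39 = 0.02925
  Lumen: 0.28 × 0.25 × 0.58 = 0.0406
  Braax infection: 0.20 × 0.76 × 0.51 = 0.07752
  Joranosis: 0.23 × 0.46 × 0.94 = 0.099452
The unnormalized weights sum to 0.25533.
P(Braen disorder | evidence) ≈ 0.008512 / 0.25533 ≈ 0.033
P(Ralaxosis | evidence) ≈ 0.02925 / 0.25533 ≈ 0.115
P(Lumen | evidence) ≈ 0.0406 / 0.25533 ≈ 0.159
P(Braax infection | evidence) ≈ 0.07752 / 0.25533 ≈ 0.304
P(Joranosis | evidence) ≈ 0.099452 / 0.25533 ≈ 0.389
The largest is 0.389, so Joranosis is most probable.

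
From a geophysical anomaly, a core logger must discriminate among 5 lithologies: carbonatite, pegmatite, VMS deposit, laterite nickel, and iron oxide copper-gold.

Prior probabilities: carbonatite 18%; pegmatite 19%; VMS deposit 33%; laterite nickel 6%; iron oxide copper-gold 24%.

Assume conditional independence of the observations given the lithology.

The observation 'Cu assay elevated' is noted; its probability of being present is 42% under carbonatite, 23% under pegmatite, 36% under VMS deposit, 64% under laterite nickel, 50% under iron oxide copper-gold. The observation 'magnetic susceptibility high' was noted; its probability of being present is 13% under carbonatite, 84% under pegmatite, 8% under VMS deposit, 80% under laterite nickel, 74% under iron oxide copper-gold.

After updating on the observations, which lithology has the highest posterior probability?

By Bayes' rule with conditional independence, the unnormalized weight for each hypothesis is prior × ∏ likelihoods:
  carbonatite: 0.18 × 0.42 × 0.13 = 0.009828
  pegmatite: 0.19 × 0.23 × 0.84 = 0.036708
  VMS deposit: 0.33 × 0.36 × 0.08 = 0.009504
  laterite nickel: 0.06 × 0.64 × 0.80 = 0.03072
  iron oxide copper-gold: 0.24 × 0.50 × 0.74 = 0.0888
The unnormalized weights sum to 0.17556.
P(carbonatite | evidence) ≈ 0.009828 / 0.17556 ≈ 0.056
P(pegmatite | evidence) ≈ 0.036708 / 0.17556 ≈ 0.209
P(VMS deposit | evidence) ≈ 0.009504 / 0.17556 ≈ 0.054
P(laterite nickel | evidence) ≈ 0.03072 / 0.17556 ≈ 0.175
P(iron oxide copper-gold | evidence) ≈ 0.0888 / 0.17556 ≈ 0.506
The largest is 0.506, so iron oxide copper-gold is most probable.

iron oxide copper-gold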